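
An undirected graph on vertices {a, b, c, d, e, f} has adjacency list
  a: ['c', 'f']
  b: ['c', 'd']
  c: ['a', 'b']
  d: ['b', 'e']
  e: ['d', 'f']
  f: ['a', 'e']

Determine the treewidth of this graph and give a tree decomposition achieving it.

Treewidth 2.
One optimal decomposition is:
Bags: B1 = {a, e, f}  B2 = {a, c, e}  B3 = {b, c, e}  B4 = {b, d, e}
Tree: B1–B2, B2–B3, B3–B4

Every bag has size at most 3, so the width is 3 − 1 = 2 and tw(G) ≤ 2. For the lower bound, G contains the cycle e–f–a–c–b–d–e, so G is not a forest; only forests have treewidth ≤ 1, hence tw(G) ≥ 2. Hence tw(G) = 2 exactly.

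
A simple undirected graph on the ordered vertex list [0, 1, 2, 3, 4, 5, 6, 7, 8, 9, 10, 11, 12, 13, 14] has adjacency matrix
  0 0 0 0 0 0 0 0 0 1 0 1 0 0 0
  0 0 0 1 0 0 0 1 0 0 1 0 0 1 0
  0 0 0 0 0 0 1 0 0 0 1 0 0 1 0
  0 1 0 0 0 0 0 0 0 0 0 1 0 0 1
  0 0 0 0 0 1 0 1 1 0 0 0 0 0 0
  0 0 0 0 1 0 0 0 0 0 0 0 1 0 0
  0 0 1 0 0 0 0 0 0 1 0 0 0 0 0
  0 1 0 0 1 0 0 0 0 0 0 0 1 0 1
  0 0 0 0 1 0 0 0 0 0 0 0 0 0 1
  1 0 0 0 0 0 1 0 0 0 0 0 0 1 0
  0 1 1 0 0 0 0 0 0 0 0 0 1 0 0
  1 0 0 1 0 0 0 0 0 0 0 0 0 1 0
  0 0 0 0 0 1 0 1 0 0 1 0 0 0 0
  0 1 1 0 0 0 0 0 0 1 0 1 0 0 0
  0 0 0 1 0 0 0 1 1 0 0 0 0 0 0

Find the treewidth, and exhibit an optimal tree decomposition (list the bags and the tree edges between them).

Treewidth 3.
Bags: B1 = {4, 5, 8, 12}  B2 = {4, 7, 8, 12}  B3 = {7, 8, 12, 14}  B4 = {7, 10, 12, 14}  B5 = {1, 7, 10, 14}  B6 = {1, 3, 10, 14}  B7 = {1, 2, 3, 10}  B8 = {1, 2, 3, 13}  B9 = {2, 3, 11, 13}  B10 = {2, 6, 11, 13}  B11 = {6, 9, 11, 13}  B12 = {0, 6, 9, 11}
Tree: B1–B2, B2–B3, B3–B4, B4–B5, B5–B6, B6–B7, B7–B8, B8–B9, B9–B10, B10–B11, B11–B12

Every bag has size at most 4, so the width is 4 − 1 = 3 and tw(G) ≤ 3. For the lower bound: the 4 vertex sets {4,5,8}, {12}, {7}, {1,3,10,14} are disjoint, each induces a connected subgraph, and every pair is joined by at least one edge of G. Contracting each set to a single vertex therefore yields K_{4} as a minor, and since treewidth is minor-monotone, tw(G) ≥ tw(K_{4}) = 3. Combining the bounds, tw(G) = 3.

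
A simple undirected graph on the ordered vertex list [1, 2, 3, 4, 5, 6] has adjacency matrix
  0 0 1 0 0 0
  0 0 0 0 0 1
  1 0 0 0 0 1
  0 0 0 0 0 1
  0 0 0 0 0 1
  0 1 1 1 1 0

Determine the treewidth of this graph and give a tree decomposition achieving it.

Each bag holds 2 vertices, so the decomposition has width 1, which upper-bounds the treewidth. Any graph with an edge has treewidth ≥ 1, and G has the edge 5–6. Hence tw(G) = 1 exactly.

Treewidth 1.
Bags: B1 = {5, 6}  B2 = {3, 6}  B3 = {4, 6}  B4 = {1, 3}  B5 = {2, 6}
Tree: B1–B2, B1–B3, B2–B4, B3–B5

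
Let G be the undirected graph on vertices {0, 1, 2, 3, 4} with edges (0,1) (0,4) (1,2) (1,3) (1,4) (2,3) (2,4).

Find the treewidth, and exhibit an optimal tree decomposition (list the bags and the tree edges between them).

Treewidth 2.
One optimal decomposition is:
Bags: B1 = {1, 2, 4}  B2 = {0, 1, 4}  B3 = {1, 2, 3}
Tree: B1–B2, B1–B3

Every bag has size at most 3, so the width is 3 − 1 = 2 and tw(G) ≤ 2. For the lower bound, the 3 vertices {0, 1, 4} are pairwise adjacent, and any tree decomposition puts a clique entirely inside one bag — forcing width ≥ 2. The upper and lower bounds meet at 2, so that is the treewidth.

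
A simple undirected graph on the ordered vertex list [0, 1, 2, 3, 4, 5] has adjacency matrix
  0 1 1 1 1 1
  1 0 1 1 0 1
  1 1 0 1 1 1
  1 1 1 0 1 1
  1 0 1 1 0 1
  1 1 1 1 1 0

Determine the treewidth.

4

A width-4 tree decomposition is:
Bags: B1 = {0, 1, 2, 3, 5}  B2 = {0, 2, 3, 4, 5}
Tree: B1–B2
The largest bag has 5 vertices, giving width 4; this decomposition certifies tw(G) ≤ 4. On the other hand G contains the 5-clique {0, 1, 2, 3, 5}. A clique must lie in a single bag of any decomposition, so no decomposition can have width below 4. Hence tw(G) = 4 exactly.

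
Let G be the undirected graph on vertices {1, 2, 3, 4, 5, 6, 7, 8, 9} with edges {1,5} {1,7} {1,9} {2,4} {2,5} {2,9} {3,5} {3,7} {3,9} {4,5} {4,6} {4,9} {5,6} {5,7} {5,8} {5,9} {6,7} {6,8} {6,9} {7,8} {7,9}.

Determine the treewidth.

A width-3 tree decomposition is:
Bags: B1 = {5, 6, 7, 9}  B2 = {5, 6, 7, 8}  B3 = {1, 5, 7, 9}  B4 = {4, 5, 6, 9}  B5 = {2, 4, 5, 9}  B6 = {3, 5, 7, 9}
Tree: B1–B2, B1–B3, B1–B4, B4–B5, B3–B6
The largest bag has 4 vertices, giving width 3; this decomposition certifies tw(G) ≤ 3. Conversely, {5, 6, 7, 8} is a clique of size 4, and the vertices of any clique must share a bag in every tree decomposition; so some bag has ≥ 4 vertices and tw(G) ≥ 3. Combining the bounds, tw(G) = 3.

3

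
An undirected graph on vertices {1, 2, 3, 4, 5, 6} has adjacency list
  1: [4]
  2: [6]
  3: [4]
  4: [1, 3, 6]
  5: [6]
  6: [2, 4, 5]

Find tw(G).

A width-1 tree decomposition is:
Bags: B1 = {4, 6}  B2 = {2, 6}  B3 = {1, 4}  B4 = {5, 6}  B5 = {3, 4}
Tree: B1–B2, B1–B3, B1–B4, B3–B5
The largest bag has 2 vertices, giving width 1; this decomposition certifies tw(G) ≤ 1. Any graph with an edge has treewidth ≥ 1, and G has the edge 4–6. Hence tw(G) = 1 exactly.

1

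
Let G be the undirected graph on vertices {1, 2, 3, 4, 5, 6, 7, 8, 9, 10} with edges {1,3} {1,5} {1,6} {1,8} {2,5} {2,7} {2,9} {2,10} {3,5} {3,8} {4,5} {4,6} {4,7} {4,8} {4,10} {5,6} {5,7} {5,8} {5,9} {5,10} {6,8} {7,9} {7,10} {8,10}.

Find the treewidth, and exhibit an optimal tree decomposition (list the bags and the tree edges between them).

Treewidth 3.
One such decomposition:
Bags: B1 = {2, 5, 7, 9}  B2 = {2, 5, 7, 10}  B3 = {4, 5, 7, 10}  B4 = {4, 5, 8, 10}  B5 = {4, 5, 6, 8}  B6 = {1, 5, 6, 8}  B7 = {1, 3, 5, 8}
Tree: B1–B2, B2–B3, B3–B4, B4–B5, B5–B6, B6–B7

The largest bag has 4 vertices, giving width 3; this decomposition certifies tw(G) ≤ 3. Conversely, {1, 3, 5, 8} is a clique of size 4, and the vertices of any clique must share a bag in every tree decomposition; so some bag has ≥ 4 vertices and tw(G) ≥ 3. The upper and lower bounds meet at 3, so that is the treewidth.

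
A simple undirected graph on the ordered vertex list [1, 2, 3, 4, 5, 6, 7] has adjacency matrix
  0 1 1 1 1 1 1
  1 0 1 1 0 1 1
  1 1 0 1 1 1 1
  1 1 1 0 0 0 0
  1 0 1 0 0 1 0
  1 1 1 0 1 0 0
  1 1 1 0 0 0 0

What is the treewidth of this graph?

3

A width-3 tree decomposition is:
Bags: B1 = {1, 2, 3, 7}  B2 = {1, 2, 3, 4}  B3 = {1, 2, 3, 6}  B4 = {1, 3, 5, 6}
Tree: B1–B2, B2–B3, B3–B4
Every bag has size at most 4, so the width is 4 − 1 = 3 and tw(G) ≤ 3. Conversely, {1, 2, 3, 4} is a clique of size 4, and the vertices of any clique must share a bag in every tree decomposition; so some bag has ≥ 4 vertices and tw(G) ≥ 3. The upper and lower bounds meet at 3, so that is the treewidth.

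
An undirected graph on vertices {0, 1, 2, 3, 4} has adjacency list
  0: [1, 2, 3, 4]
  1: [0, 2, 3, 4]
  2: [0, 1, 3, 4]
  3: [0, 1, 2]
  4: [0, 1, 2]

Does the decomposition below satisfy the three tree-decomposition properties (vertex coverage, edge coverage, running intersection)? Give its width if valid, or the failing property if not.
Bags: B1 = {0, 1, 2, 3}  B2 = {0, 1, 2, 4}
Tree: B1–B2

Vertex coverage: the bags together contain {0, 1, 2, 3, 4}, the full vertex set. Edge coverage: each edge of G has both endpoints in at least one bag. Running intersection: for every vertex, the bags containing it form a connected subtree. All three properties hold, so this is a valid tree decomposition of width max|bag| − 1 = 3, and hence tw(G) ≤ 3.

Yes; width 3.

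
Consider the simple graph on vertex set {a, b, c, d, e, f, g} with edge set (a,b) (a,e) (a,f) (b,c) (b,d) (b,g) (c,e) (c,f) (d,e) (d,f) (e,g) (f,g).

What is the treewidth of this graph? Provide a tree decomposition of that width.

Treewidth 3.
One such decomposition:
Bags: B1 = {a, b, e, f}  B2 = {b, c, e, f}  B3 = {b, e, f, g}  B4 = {b, d, e, f}
Tree: B1–B2, B2–B3, B3–B4

The largest bag has 4 vertices, giving width 3; this decomposition certifies tw(G) ≤ 3. For the lower bound: the 4 vertex sets {a,f}, {c,e}, {b}, {g} are disjoint, each induces a connected subgraph, and every pair is joined by at least one edge of G. Contracting each set to a single vertex therefore yields K_{4} as a minor, and since treewidth is minor-monotone, tw(G) ≥ tw(K_{4}) = 3. The upper and lower bounds meet at 3, so that is the treewidth.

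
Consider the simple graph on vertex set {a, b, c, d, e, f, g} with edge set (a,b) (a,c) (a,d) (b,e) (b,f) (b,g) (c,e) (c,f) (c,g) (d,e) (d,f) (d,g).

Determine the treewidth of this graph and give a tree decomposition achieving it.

Treewidth 3.
Bags: B1 = {a, b, c, d}  B2 = {b, c, d, f}  B3 = {b, c, d, e}  B4 = {b, c, d, g}
Tree: B1–B2, B2–B3, B3–B4

Each bag holds 4 vertices, so the decomposition has width 3, which upper-bounds the treewidth. For the lower bound: the 4 vertex sets {a,c}, {b,f}, {d}, {e} are disjoint, each induces a connected subgraph, and every pair is joined by at least one edge of G. Contracting each set to a single vertex therefore yields K_{4} as a minor, and since treewidth is minor-monotone, tw(G) ≥ tw(K_{4}) = 3. Combining the bounds, tw(G) = 3.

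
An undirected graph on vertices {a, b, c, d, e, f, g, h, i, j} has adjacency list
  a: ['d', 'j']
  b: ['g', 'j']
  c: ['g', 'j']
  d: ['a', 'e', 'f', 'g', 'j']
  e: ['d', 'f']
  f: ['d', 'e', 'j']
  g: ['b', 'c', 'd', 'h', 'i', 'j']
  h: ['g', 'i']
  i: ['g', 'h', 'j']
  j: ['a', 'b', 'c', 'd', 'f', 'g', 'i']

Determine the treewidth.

2

A width-2 tree decomposition is:
Bags: B1 = {d, g, j}  B2 = {g, i, j}  B3 = {a, d, j}  B4 = {g, h, i}  B5 = {c, g, j}  B6 = {b, g, j}  B7 = {d, f, j}  B8 = {d, e, f}
Tree: B1–B2, B1–B3, B2–B4, B2–B5, B2–B6, B1–B7, B7–B8
Every bag has size at most 3, so the width is 3 − 1 = 2 and tw(G) ≤ 2. Conversely, {d, g, j} is a clique of size 3, and the vertices of any clique must share a bag in every tree decomposition; so some bag has ≥ 3 vertices and tw(G) ≥ 2. Combining the bounds, tw(G) = 2.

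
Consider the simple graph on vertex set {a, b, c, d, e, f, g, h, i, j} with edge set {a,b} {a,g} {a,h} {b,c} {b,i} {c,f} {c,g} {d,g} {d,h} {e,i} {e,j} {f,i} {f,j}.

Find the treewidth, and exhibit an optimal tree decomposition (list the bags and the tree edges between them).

Every bag has size at most 3, so the width is 3 − 1 = 2 and tw(G) ≤ 2. The edges e–j–f–i–e form a cycle, so G is not a tree and its treewidth is at least 2. Combining the bounds, tw(G) = 2.

Treewidth 2.
Bags: B1 = {e, i, j}  B2 = {f, i, j}  B3 = {b, f, i}  B4 = {b, c, f}  B5 = {a, b, c}  B6 = {a, c, g}  B7 = {a, g, h}  B8 = {d, g, h}
Tree: B1–B2, B2–B3, B3–B4, B4–B5, B5–B6, B6–B7, B7–B8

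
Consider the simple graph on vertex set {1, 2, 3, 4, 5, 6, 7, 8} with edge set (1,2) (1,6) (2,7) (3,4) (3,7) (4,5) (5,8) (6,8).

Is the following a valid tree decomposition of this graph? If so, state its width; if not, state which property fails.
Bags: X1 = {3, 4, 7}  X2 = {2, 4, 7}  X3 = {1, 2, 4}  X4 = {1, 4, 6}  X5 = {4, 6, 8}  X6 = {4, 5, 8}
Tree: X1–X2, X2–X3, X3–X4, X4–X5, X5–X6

Yes; width 2.

Vertex coverage: the bags together contain {1, 2, 3, 4, 5, 6, 7, 8}, the full vertex set. Edge coverage: each edge of G has both endpoints in at least one bag. Running intersection: for every vertex, the bags containing it form a connected subtree. All three properties hold, so this is a valid tree decomposition of width max|bag| − 1 = 2, and hence tw(G) ≤ 2.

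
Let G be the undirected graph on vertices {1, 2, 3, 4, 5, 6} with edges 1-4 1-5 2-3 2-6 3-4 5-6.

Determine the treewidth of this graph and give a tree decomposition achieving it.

Every bag has size at most 3, so the width is 3 − 1 = 2 and tw(G) ≤ 2. The edges 2–6–5–1–4–3–2 form a cycle, so G is not a tree and its treewidth is at least 2. The upper and lower bounds meet at 2, so that is the treewidth.

Treewidth 2.
One such decomposition:
Bags: B1 = {2, 5, 6}  B2 = {1, 2, 5}  B3 = {1, 2, 4}  B4 = {2, 3, 4}
Tree: B1–B2, B2–B3, B3–B4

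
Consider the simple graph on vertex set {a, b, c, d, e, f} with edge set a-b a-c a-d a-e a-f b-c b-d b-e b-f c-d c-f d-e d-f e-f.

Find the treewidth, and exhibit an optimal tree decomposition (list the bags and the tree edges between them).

Treewidth 4.
One optimal decomposition is:
Bags: B1 = {a, b, d, e, f}  B2 = {a, b, c, d, f}
Tree: B1–B2

The largest bag has 5 vertices, giving width 4; this decomposition certifies tw(G) ≤ 4. Conversely, {a, b, d, e, f} is a clique of size 5, and the vertices of any clique must share a bag in every tree decomposition; so some bag has ≥ 5 vertices and tw(G) ≥ 4. Combining the bounds, tw(G) = 4.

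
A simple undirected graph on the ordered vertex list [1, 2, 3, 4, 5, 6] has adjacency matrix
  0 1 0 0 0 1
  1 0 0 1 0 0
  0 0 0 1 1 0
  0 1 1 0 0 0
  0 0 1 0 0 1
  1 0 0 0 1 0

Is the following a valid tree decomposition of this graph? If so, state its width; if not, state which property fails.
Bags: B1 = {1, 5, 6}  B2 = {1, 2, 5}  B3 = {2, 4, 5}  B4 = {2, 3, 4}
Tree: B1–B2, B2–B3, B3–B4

No — edge (5,3) lies in no bag.

A tree decomposition must satisfy three properties: every vertex lies in some bag; for every edge, both endpoints lie together in some bag; and for every vertex, the bags containing it form a connected subtree. Here edge (5,3) lies in no bag, so the decomposition is invalid.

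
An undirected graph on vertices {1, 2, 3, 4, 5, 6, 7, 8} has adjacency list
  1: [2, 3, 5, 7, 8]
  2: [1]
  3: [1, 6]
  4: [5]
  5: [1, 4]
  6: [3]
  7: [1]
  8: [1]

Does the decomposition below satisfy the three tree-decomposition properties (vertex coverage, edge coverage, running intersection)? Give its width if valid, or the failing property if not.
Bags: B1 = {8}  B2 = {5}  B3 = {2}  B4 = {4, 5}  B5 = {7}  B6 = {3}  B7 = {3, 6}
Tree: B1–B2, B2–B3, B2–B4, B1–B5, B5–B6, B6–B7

A tree decomposition must satisfy three properties: every vertex lies in some bag; for every edge, both endpoints lie together in some bag; and for every vertex, the bags containing it form a connected subtree. Here vertex 1 appears in no bag, so the decomposition is invalid.

No — vertex 1 appears in no bag.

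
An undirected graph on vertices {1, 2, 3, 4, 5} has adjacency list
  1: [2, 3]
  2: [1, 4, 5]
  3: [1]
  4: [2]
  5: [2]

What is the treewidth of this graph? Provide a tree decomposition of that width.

Treewidth 1.
One optimal decomposition is:
Bags: B1 = {2, 4}  B2 = {2, 5}  B3 = {1, 2}  B4 = {1, 3}
Tree: B1–B2, B1–B3, B3–B4

The largest bag has 2 vertices, giving width 1; this decomposition certifies tw(G) ≤ 1. Any graph with an edge has treewidth ≥ 1, and G has the edge 2–4. Combining the bounds, tw(G) = 1.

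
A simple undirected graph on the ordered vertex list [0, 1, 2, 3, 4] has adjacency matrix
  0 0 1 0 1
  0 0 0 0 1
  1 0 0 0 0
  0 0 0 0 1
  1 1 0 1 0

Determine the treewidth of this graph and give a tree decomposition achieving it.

Treewidth 1.
One such decomposition:
Bags: B1 = {1, 4}  B2 = {0, 4}  B3 = {3, 4}  B4 = {0, 2}
Tree: B1–B2, B1–B3, B2–B4

The largest bag has 2 vertices, giving width 1; this decomposition certifies tw(G) ≤ 1. G has an edge, so its treewidth is at least 1. Therefore the treewidth is 1.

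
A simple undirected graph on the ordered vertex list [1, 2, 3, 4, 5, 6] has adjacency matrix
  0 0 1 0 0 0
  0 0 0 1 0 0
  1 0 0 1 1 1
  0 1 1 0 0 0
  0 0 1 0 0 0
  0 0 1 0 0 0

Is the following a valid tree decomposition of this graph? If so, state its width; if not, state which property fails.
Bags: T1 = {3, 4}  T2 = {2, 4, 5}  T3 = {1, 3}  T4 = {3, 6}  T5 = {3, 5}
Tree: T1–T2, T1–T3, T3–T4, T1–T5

A tree decomposition must satisfy three properties: every vertex lies in some bag; for every edge, both endpoints lie together in some bag; and for every vertex, the bags containing it form a connected subtree. Here bags containing vertex 5 are not connected in the tree, so the decomposition is invalid.

No — bags containing vertex 5 are not connected in the tree.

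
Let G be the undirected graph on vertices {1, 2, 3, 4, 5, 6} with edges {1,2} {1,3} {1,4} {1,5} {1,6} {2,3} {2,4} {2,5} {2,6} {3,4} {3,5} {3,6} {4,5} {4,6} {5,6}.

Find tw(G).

A width-5 tree decomposition is:
Bags: B1 = {1, 2, 3, 4, 5, 6}
Tree: (single bag)
With just one bag of size 6, the width is 6 − 1 = 5, so tw(G) ≤ 5. For the lower bound, the 6 vertices {1, 2, 3, 4, 5, 6} are pairwise adjacent, and any tree decomposition puts a clique entirely inside one bag — forcing width ≥ 5. Hence tw(G) = 5 exactly.

5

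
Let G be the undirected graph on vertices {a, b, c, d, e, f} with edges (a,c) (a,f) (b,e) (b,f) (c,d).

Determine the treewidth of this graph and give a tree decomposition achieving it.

Every bag has size at most 2, so the width is 2 − 1 = 1 and tw(G) ≤ 1. G has an edge, so its treewidth is at least 1. Hence tw(G) = 1 exactly.

Treewidth 1.
One such decomposition:
Bags: B1 = {b, e}  B2 = {b, f}  B3 = {a, f}  B4 = {a, c}  B5 = {c, d}
Tree: B1–B2, B2–B3, B3–B4, B4–B5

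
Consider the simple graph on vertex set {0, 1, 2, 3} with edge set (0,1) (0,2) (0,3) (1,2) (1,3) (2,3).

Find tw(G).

A width-3 tree decomposition is:
Bags: B1 = {0, 1, 2, 3}
Tree: (single bag)
With just one bag of size 4, the width is 4 − 1 = 3, so tw(G) ≤ 3. On the other hand G contains the 4-clique {0, 1, 2, 3}. A clique must lie in a single bag of any decomposition, so no decomposition can have width below 3. Combining the bounds, tw(G) = 3.

3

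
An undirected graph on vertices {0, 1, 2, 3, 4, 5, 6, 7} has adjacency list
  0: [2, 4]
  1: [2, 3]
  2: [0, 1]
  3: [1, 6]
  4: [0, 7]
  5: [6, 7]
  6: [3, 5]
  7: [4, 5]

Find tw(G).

A width-2 tree decomposition is:
Bags: B1 = {0, 4, 7}  B2 = {0, 5, 7}  B3 = {0, 5, 6}  B4 = {0, 3, 6}  B5 = {0, 1, 3}  B6 = {0, 1, 2}
Tree: B1–B2, B2–B3, B3–B4, B4–B5, B5–B6
Each bag holds 3 vertices, so the decomposition has width 2, which upper-bounds the treewidth. Since 0–4–7–5–6–3–1–2–0 is a cycle in G, G is not acyclic. Forests are exactly the graphs of treewidth ≤ 1, so tw(G) ≥ 2. The upper and lower bounds meet at 2, so that is the treewidth.

2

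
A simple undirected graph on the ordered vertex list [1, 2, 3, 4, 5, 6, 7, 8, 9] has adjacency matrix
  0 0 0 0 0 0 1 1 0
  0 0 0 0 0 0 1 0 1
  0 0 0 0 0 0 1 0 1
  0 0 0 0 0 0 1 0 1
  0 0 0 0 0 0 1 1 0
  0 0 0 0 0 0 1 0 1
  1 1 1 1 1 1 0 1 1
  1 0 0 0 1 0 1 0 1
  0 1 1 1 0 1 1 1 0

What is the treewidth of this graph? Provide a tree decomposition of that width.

Treewidth 2.
One optimal decomposition is:
Bags: B1 = {2, 7, 9}  B2 = {7, 8, 9}  B3 = {1, 7, 8}  B4 = {4, 7, 9}  B5 = {6, 7, 9}  B6 = {5, 7, 8}  B7 = {3, 7, 9}
Tree: B1–B2, B2–B3, B1–B4, B2–B5, B2–B6, B1–B7

Each bag holds 3 vertices, so the decomposition has width 2, which upper-bounds the treewidth. Conversely, {1, 7, 8} is a clique of size 3, and the vertices of any clique must share a bag in every tree decomposition; so some bag has ≥ 3 vertices and tw(G) ≥ 2. Combining the bounds, tw(G) = 2.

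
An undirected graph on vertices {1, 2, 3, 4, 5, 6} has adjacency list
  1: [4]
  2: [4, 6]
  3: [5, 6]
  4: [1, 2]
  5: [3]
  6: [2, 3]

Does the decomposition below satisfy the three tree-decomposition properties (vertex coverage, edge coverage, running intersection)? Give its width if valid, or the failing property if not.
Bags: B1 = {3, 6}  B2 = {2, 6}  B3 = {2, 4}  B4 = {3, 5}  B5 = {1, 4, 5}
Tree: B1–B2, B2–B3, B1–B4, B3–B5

No — bags containing vertex 5 are not connected in the tree.

A tree decomposition must satisfy three properties: every vertex lies in some bag; for every edge, both endpoints lie together in some bag; and for every vertex, the bags containing it form a connected subtree. Here bags containing vertex 5 are not connected in the tree, so the decomposition is invalid.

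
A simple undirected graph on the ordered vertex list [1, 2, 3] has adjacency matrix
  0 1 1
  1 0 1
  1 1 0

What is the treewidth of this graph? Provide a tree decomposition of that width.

A single bag containing all 3 vertices is trivially a valid decomposition of width 2. Conversely, {1, 2, 3} is a clique of size 3, and the vertices of any clique must share a bag in every tree decomposition; so some bag has ≥ 3 vertices and tw(G) ≥ 2. Hence tw(G) = 2 exactly.

Treewidth 2.
One optimal decomposition is:
Bags: B1 = {1, 2, 3}
Tree: (single bag)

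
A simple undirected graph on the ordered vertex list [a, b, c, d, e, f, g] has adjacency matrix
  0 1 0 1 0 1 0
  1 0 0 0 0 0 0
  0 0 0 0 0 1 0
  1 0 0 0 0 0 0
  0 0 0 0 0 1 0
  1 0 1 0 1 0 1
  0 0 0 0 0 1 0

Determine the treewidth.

1

A width-1 tree decomposition is:
Bags: B1 = {a, d}  B2 = {a, b}  B3 = {a, f}  B4 = {c, f}  B5 = {e, f}  B6 = {f, g}
Tree: B1–B2, B2–B3, B3–B4, B4–B5, B5–B6
Each bag holds 2 vertices, so the decomposition has width 1, which upper-bounds the treewidth. Any graph with an edge has treewidth ≥ 1, and G has the edge a–d. Combining the bounds, tw(G) = 1.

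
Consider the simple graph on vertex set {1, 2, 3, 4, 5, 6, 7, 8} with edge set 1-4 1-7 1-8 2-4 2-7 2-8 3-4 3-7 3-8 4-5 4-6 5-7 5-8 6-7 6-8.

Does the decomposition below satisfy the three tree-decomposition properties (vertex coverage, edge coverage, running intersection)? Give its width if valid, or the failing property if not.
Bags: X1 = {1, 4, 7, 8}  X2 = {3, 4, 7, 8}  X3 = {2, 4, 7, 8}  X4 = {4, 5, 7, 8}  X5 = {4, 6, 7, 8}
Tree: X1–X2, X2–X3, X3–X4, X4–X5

Vertex coverage: the bags together contain {1, 2, 3, 4, 5, 6, 7, 8}, the full vertex set. Edge coverage: each edge of G has both endpoints in at least one bag. Running intersection: for every vertex, the bags containing it form a connected subtree. All three properties hold, so this is a valid tree decomposition of width max|bag| − 1 = 3, and hence tw(G) ≤ 3.

Yes; width 3.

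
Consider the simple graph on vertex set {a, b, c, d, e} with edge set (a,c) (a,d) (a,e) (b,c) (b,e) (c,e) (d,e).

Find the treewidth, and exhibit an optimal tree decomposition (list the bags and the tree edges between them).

The largest bag has 3 vertices, giving width 2; this decomposition certifies tw(G) ≤ 2. On the other hand G contains the 3-clique {a, d, e}. A clique must lie in a single bag of any decomposition, so no decomposition can have width below 2. Therefore the treewidth is 2.

Treewidth 2.
One such decomposition:
Bags: B1 = {a, c, e}  B2 = {a, d, e}  B3 = {b, c, e}
Tree: B1–B2, B1–B3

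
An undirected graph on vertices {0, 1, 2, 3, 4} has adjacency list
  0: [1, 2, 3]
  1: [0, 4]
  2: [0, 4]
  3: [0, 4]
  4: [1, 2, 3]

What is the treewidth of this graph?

2

A width-2 tree decomposition is:
Bags: B1 = {0, 2, 4}  B2 = {0, 1, 4}  B3 = {0, 3, 4}
Tree: B1–B2, B2–B3
Each bag holds 3 vertices, so the decomposition has width 2, which upper-bounds the treewidth. The edges 4–2–0–1–4 form a cycle, so G is not a tree and its treewidth is at least 2. Therefore the treewidth is 2.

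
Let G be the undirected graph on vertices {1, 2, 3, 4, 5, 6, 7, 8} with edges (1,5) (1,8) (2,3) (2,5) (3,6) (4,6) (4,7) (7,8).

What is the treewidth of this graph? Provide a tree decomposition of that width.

Treewidth 2.
One optimal decomposition is:
Bags: B1 = {1, 5, 8}  B2 = {2, 5, 8}  B3 = {2, 3, 8}  B4 = {3, 6, 8}  B5 = {4, 6, 8}  B6 = {4, 7, 8}
Tree: B1–B2, B2–B3, B3–B4, B4–B5, B5–B6

Every bag has size at most 3, so the width is 3 − 1 = 2 and tw(G) ≤ 2. Since 8–1–5–2–3–6–4–7–8 is a cycle in G, G is not acyclic. Forests are exactly the graphs of treewidth ≤ 1, so tw(G) ≥ 2. Therefore the treewidth is 2.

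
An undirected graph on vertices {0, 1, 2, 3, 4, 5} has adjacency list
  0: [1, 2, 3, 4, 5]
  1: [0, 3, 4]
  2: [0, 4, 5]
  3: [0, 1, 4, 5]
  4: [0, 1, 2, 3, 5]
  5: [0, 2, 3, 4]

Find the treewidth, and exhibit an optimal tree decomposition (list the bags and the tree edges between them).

Treewidth 3.
One such decomposition:
Bags: B1 = {0, 2, 4, 5}  B2 = {0, 3, 4, 5}  B3 = {0, 1, 3, 4}
Tree: B1–B2, B2–B3

Every bag has size at most 4, so the width is 4 − 1 = 3 and tw(G) ≤ 3. On the other hand G contains the 4-clique {0, 2, 4, 5}. A clique must lie in a single bag of any decomposition, so no decomposition can have width below 3. Hence tw(G) = 3 exactly.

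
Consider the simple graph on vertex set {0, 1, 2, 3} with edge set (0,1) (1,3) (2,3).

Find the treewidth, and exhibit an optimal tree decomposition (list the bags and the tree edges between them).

Every bag has size at most 2, so the width is 2 − 1 = 1 and tw(G) ≤ 1. Since G has at least one edge (e.g. 3–1), it is not an edgeless graph, so tw(G) ≥ 1. Combining the bounds, tw(G) = 1.

Treewidth 1.
Bags: B1 = {1, 3}  B2 = {2, 3}  B3 = {0, 1}
Tree: B1–B2, B1–B3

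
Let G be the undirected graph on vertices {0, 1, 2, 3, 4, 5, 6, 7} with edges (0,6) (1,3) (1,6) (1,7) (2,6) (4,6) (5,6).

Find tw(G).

1

A width-1 tree decomposition is:
Bags: B1 = {2, 6}  B2 = {1, 6}  B3 = {5, 6}  B4 = {4, 6}  B5 = {0, 6}  B6 = {1, 3}  B7 = {1, 7}
Tree: B1–B2, B1–B3, B3–B4, B2–B5, B2–B6, B6–B7
The largest bag has 2 vertices, giving width 1; this decomposition certifies tw(G) ≤ 1. G has an edge, so its treewidth is at least 1. Therefore the treewidth is 1.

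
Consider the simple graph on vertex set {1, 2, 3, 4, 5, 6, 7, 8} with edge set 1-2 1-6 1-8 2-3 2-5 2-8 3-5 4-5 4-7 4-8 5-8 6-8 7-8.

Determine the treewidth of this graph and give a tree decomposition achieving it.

Treewidth 2.
Bags: B1 = {4, 5, 8}  B2 = {2, 5, 8}  B3 = {1, 2, 8}  B4 = {1, 6, 8}  B5 = {4, 7, 8}  B6 = {2, 3, 5}
Tree: B1–B2, B2–B3, B3–B4, B1–B5, B2–B6

Every bag has size at most 3, so the width is 3 − 1 = 2 and tw(G) ≤ 2. For the lower bound, the 3 vertices {1, 2, 8} are pairwise adjacent, and any tree decomposition puts a clique entirely inside one bag — forcing width ≥ 2. Hence tw(G) = 2 exactly.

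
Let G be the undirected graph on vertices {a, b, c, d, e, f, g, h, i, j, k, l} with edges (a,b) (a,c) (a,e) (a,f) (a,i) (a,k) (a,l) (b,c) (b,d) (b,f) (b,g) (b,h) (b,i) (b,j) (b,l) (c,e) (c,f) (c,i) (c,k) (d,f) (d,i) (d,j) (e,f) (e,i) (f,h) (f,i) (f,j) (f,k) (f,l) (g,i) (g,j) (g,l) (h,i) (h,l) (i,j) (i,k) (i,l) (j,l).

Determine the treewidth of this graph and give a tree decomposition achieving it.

Every bag has size at most 5, so the width is 5 − 1 = 4 and tw(G) ≤ 4. For the lower bound, the 5 vertices {b, g, i, j, l} are pairwise adjacent, and any tree decomposition puts a clique entirely inside one bag — forcing width ≥ 4. Hence tw(G) = 4 exactly.

Treewidth 4.
One optimal decomposition is:
Bags: B1 = {b, g, i, j, l}  B2 = {b, f, i, j, l}  B3 = {b, d, f, i, j}  B4 = {b, f, h, i, l}  B5 = {a, b, f, i, l}  B6 = {a, b, c, f, i}  B7 = {a, c, e, f, i}  B8 = {a, c, f, i, k}
Tree: B1–B2, B2–B3, B2–B4, B4–B5, B5–B6, B6–B7, B7–B8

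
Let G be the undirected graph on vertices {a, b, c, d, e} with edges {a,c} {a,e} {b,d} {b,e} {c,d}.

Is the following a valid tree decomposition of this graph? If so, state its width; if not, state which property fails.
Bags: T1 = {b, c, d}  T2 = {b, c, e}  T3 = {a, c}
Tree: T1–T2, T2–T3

A tree decomposition must satisfy three properties: every vertex lies in some bag; for every edge, both endpoints lie together in some bag; and for every vertex, the bags containing it form a connected subtree. Here edge (e,a) lies in no bag, so the decomposition is invalid.

No — edge (e,a) lies in no bag.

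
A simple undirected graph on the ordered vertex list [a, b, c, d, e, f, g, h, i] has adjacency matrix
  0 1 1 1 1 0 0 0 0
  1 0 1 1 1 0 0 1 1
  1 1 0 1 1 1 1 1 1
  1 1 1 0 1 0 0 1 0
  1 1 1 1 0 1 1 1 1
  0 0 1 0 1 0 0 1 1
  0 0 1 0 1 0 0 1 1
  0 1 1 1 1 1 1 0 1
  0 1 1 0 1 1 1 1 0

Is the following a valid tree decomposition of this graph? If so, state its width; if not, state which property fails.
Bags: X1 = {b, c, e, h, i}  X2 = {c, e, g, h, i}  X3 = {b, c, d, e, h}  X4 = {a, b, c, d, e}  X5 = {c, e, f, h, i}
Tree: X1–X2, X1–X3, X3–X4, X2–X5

Yes; width 4.

Checking the three conditions: (i) the bags cover all of {a, b, c, d, e, f, g, h, i}; (ii) for each edge, some bag contains both endpoints; (iii) the bags containing any fixed vertex form a subtree. All hold, so the decomposition is valid with width 5 − 1 = 4.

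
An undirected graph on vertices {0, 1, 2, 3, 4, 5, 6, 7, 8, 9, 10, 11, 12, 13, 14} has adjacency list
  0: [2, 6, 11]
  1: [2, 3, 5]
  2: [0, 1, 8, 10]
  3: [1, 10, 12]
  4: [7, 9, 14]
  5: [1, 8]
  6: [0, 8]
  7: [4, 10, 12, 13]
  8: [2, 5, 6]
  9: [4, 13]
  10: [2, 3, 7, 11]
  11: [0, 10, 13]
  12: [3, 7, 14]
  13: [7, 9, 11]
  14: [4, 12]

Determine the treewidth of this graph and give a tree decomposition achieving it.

Every bag has size at most 4, so the width is 4 − 1 = 3 and tw(G) ≤ 3. For the lower bound: the 4 vertex sets {4,9,14}, {12}, {7}, {3,10,11,13} are disjoint, each induces a connected subgraph, and every pair is joined by at least one edge of G. Contracting each set to a single vertex therefore yields K_{4} as a minor, and since treewidth is minor-monotone, tw(G) ≥ tw(K_{4}) = 3. The upper and lower bounds meet at 3, so that is the treewidth.

Treewidth 3.
One such decomposition:
Bags: B1 = {4, 9, 12, 14}  B2 = {4, 7, 9, 12}  B3 = {7, 9, 12, 13}  B4 = {3, 7, 12, 13}  B5 = {3, 7, 10, 13}  B6 = {3, 10, 11, 13}  B7 = {1, 3, 10, 11}  B8 = {1, 2, 10, 11}  B9 = {0, 1, 2, 11}  B10 = {0, 1, 2, 5}  B11 = {0, 2, 5, 8}  B12 = {0, 5, 6, 8}
Tree: B1–B2, B2–B3, B3–B4, B4–B5, B5–B6, B6–B7, B7–B8, B8–B9, B9–B10, B10–B11, B11–B12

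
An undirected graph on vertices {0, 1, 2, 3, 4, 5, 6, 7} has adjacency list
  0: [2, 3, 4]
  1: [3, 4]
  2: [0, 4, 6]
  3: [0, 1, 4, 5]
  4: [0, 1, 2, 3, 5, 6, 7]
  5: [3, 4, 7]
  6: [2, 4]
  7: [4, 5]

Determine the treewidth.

2

A width-2 tree decomposition is:
Bags: B1 = {3, 4, 5}  B2 = {1, 3, 4}  B3 = {0, 3, 4}  B4 = {0, 2, 4}  B5 = {4, 5, 7}  B6 = {2, 4, 6}
Tree: B1–B2, B1–B3, B3–B4, B1–B5, B4–B6
Every bag has size at most 3, so the width is 3 − 1 = 2 and tw(G) ≤ 2. For the lower bound, the 3 vertices {0, 2, 4} are pairwise adjacent, and any tree decomposition puts a clique entirely inside one bag — forcing width ≥ 2. The upper and lower bounds meet at 2, so that is the treewidth.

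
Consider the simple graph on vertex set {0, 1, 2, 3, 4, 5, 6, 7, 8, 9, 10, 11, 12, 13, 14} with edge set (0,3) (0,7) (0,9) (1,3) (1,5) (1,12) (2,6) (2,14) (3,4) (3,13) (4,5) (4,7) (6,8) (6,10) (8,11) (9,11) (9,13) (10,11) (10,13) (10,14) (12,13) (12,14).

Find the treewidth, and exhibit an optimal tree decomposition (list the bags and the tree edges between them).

Each bag holds 4 vertices, so the decomposition has width 3, which upper-bounds the treewidth. For the lower bound: the 4 vertex sets {2,6,8}, {14}, {10}, {9,11,12,13} are disjoint, each induces a connected subgraph, and every pair is joined by at least one edge of G. Contracting each set to a single vertex therefore yields K_{4} as a minor, and since treewidth is minor-monotone, tw(G) ≥ tw(K_{4}) = 3. Combining the bounds, tw(G) = 3.

Treewidth 3.
One such decomposition:
Bags: B1 = {2, 6, 8, 14}  B2 = {6, 8, 10, 14}  B3 = {8, 10, 11, 14}  B4 = {10, 11, 12, 14}  B5 = {10, 11, 12, 13}  B6 = {9, 11, 12, 13}  B7 = {1, 9, 12, 13}  B8 = {1, 3, 9, 13}  B9 = {0, 1, 3, 9}  B10 = {0, 1, 3, 5}  B11 = {0, 3, 4, 5}  B12 = {0, 4, 5, 7}
Tree: B1–B2, B2–B3, B3–B4, B4–B5, B5–B6, B6–B7, B7–B8, B8–B9, B9–B10, B10–B11, B11–B12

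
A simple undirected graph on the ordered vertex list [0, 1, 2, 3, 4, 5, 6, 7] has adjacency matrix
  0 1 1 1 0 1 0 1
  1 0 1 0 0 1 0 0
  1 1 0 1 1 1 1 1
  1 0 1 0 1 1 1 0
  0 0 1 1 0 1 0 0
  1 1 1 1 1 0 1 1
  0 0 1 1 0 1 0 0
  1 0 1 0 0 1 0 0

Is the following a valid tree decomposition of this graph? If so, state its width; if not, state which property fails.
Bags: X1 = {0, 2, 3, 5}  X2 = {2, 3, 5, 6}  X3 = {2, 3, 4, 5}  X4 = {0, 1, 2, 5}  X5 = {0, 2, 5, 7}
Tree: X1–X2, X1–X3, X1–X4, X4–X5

Vertex coverage: the bags together contain {0, 1, 2, 3, 4, 5, 6, 7}, the full vertex set. Edge coverage: each edge of G has both endpoints in at least one bag. Running intersection: for every vertex, the bags containing it form a connected subtree. All three properties hold, so this is a valid tree decomposition of width max|bag| − 1 = 3, and hence tw(G) ≤ 3.

Yes; width 3.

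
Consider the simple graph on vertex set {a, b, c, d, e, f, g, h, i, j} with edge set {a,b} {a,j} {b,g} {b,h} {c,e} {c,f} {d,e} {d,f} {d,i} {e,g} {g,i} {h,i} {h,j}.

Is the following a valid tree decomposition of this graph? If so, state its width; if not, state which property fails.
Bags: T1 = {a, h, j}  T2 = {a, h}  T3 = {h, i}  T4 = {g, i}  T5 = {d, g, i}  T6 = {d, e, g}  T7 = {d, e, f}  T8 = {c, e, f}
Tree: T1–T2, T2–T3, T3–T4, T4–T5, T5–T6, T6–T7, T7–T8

A tree decomposition must satisfy three properties: every vertex lies in some bag; for every edge, both endpoints lie together in some bag; and for every vertex, the bags containing it form a connected subtree. Here vertex b appears in no bag, so the decomposition is invalid.

No — vertex b appears in no bag.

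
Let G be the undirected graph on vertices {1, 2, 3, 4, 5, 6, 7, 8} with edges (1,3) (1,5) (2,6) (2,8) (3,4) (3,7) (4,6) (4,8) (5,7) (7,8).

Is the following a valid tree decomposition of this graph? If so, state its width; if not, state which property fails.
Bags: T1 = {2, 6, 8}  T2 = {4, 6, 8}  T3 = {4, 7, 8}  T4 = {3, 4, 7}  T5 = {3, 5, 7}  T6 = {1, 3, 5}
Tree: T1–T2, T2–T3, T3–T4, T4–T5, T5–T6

Vertex coverage: the bags together contain {1, 2, 3, 4, 5, 6, 7, 8}, the full vertex set. Edge coverage: each edge of G has both endpoints in at least one bag. Running intersection: for every vertex, the bags containing it form a connected subtree. All three properties hold, so this is a valid tree decomposition of width max|bag| − 1 = 2, and hence tw(G) ≤ 2.

Yes; width 2.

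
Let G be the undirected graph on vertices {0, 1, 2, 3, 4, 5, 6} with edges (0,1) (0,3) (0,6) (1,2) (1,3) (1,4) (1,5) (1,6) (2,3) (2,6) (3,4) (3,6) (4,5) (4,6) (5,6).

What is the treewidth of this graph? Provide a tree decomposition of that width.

Treewidth 3.
Bags: B1 = {1, 3, 4, 6}  B2 = {1, 4, 5, 6}  B3 = {0, 1, 3, 6}  B4 = {1, 2, 3, 6}
Tree: B1–B2, B1–B3, B1–B4

Every bag has size at most 4, so the width is 4 − 1 = 3 and tw(G) ≤ 3. Conversely, {0, 1, 3, 6} is a clique of size 4, and the vertices of any clique must share a bag in every tree decomposition; so some bag has ≥ 4 vertices and tw(G) ≥ 3. Hence tw(G) = 3 exactly.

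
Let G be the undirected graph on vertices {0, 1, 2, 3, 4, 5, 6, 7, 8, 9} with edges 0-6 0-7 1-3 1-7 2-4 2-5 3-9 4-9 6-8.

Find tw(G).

A width-1 tree decomposition is:
Bags: B1 = {2, 5}  B2 = {2, 4}  B3 = {4, 9}  B4 = {3, 9}  B5 = {1, 3}  B6 = {1, 7}  B7 = {0, 7}  B8 = {0, 6}  B9 = {6, 8}
Tree: B1–B2, B2–B3, B3–B4, B4–B5, B5–B6, B6–B7, B7–B8, B8–B9
Every bag has size at most 2, so the width is 2 − 1 = 1 and tw(G) ≤ 1. Any graph with an edge has treewidth ≥ 1, and G has the edge 5–2. Hence tw(G) = 1 exactly.

1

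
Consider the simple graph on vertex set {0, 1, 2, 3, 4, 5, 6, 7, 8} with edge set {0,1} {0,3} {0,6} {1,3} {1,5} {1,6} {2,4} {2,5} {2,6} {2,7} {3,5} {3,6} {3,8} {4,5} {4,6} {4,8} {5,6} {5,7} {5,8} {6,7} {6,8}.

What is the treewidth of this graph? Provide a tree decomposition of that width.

Each bag holds 4 vertices, so the decomposition has width 3, which upper-bounds the treewidth. On the other hand G contains the 4-clique {0, 1, 3, 6}. A clique must lie in a single bag of any decomposition, so no decomposition can have width below 3. Hence tw(G) = 3 exactly.

Treewidth 3.
Bags: B1 = {2, 4, 5, 6}  B2 = {4, 5, 6, 8}  B3 = {3, 5, 6, 8}  B4 = {2, 5, 6, 7}  B5 = {1, 3, 5, 6}  B6 = {0, 1, 3, 6}
Tree: B1–B2, B2–B3, B1–B4, B3–B5, B5–B6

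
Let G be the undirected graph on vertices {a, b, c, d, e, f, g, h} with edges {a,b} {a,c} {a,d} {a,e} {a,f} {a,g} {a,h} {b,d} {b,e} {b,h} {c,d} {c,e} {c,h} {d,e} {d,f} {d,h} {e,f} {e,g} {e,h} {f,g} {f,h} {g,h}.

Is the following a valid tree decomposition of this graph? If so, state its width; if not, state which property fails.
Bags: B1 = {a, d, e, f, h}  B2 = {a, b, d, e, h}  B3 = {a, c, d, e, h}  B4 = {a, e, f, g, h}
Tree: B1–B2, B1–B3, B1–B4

Yes; width 4.

Checking the three conditions: (i) the bags cover all of {a, b, c, d, e, f, g, h}; (ii) for each edge, some bag contains both endpoints; (iii) the bags containing any fixed vertex form a subtree. All hold, so the decomposition is valid with width 5 − 1 = 4.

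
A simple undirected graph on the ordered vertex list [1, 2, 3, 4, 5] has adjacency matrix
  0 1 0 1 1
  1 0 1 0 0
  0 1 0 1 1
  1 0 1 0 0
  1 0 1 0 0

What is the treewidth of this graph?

2

A width-2 tree decomposition is:
Bags: B1 = {1, 3, 5}  B2 = {1, 3, 4}  B3 = {1, 2, 3}
Tree: B1–B2, B2–B3
Each bag holds 3 vertices, so the decomposition has width 2, which upper-bounds the treewidth. For the lower bound, G contains the cycle 5–1–4–3–5, so G is not a forest; only forests have treewidth ≤ 1, hence tw(G) ≥ 2. Therefore the treewidth is 2.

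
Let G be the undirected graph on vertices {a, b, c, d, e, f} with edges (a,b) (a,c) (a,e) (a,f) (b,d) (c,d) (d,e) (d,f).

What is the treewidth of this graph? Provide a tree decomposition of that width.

Every bag has size at most 3, so the width is 3 − 1 = 2 and tw(G) ≤ 2. The edges f–d–c–a–f form a cycle, so G is not a tree and its treewidth is at least 2. Therefore the treewidth is 2.

Treewidth 2.
Bags: B1 = {a, d, f}  B2 = {a, c, d}  B3 = {a, b, d}  B4 = {a, d, e}
Tree: B1–B2, B2–B3, B3–B4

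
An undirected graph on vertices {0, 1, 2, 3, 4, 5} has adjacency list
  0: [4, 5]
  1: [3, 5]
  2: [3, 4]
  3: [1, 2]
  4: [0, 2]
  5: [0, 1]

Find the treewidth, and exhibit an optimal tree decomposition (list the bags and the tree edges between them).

Each bag holds 3 vertices, so the decomposition has width 2, which upper-bounds the treewidth. Since 4–0–5–1–3–2–4 is a cycle in G, G is not acyclic. Forests are exactly the graphs of treewidth ≤ 1, so tw(G) ≥ 2. Combining the bounds, tw(G) = 2.

Treewidth 2.
One optimal decomposition is:
Bags: B1 = {0, 4, 5}  B2 = {1, 4, 5}  B3 = {1, 3, 4}  B4 = {2, 3, 4}
Tree: B1–B2, B2–B3, B3–B4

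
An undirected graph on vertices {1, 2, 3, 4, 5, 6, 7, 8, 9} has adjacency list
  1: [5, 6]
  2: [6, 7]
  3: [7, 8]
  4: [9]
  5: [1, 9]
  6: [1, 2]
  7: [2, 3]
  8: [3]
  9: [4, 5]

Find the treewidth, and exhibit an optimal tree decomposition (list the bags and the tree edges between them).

The largest bag has 2 vertices, giving width 1; this decomposition certifies tw(G) ≤ 1. G has an edge, so its treewidth is at least 1. Hence tw(G) = 1 exactly.

Treewidth 1.
One such decomposition:
Bags: B1 = {4, 9}  B2 = {5, 9}  B3 = {1, 5}  B4 = {1, 6}  B5 = {2, 6}  B6 = {2, 7}  B7 = {3, 7}  B8 = {3, 8}
Tree: B1–B2, B2–B3, B3–B4, B4–B5, B5–B6, B6–B7, B7–B8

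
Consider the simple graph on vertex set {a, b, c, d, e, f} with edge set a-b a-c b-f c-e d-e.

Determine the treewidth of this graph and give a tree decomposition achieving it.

The largest bag has 2 vertices, giving width 1; this decomposition certifies tw(G) ≤ 1. Any graph with an edge has treewidth ≥ 1, and G has the edge d–e. Therefore the treewidth is 1.

Treewidth 1.
One such decomposition:
Bags: B1 = {d, e}  B2 = {c, e}  B3 = {a, c}  B4 = {a, b}  B5 = {b, f}
Tree: B1–B2, B2–B3, B3–B4, B4–B5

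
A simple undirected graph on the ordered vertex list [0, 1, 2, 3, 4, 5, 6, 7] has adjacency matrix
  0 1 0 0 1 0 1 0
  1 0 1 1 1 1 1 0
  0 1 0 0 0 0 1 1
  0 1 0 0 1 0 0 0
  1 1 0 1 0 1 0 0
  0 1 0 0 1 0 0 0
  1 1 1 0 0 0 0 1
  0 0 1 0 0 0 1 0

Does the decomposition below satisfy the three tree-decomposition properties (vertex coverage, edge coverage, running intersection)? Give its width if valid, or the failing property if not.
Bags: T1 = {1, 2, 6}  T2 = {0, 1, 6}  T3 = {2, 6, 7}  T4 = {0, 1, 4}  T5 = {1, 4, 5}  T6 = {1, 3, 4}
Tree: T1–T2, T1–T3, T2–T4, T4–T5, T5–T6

Yes; width 2.

Vertex coverage: the bags together contain {0, 1, 2, 3, 4, 5, 6, 7}, the full vertex set. Edge coverage: each edge of G has both endpoints in at least one bag. Running intersection: for every vertex, the bags containing it form a connected subtree. All three properties hold, so this is a valid tree decomposition of width max|bag| − 1 = 2, and hence tw(G) ≤ 2.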